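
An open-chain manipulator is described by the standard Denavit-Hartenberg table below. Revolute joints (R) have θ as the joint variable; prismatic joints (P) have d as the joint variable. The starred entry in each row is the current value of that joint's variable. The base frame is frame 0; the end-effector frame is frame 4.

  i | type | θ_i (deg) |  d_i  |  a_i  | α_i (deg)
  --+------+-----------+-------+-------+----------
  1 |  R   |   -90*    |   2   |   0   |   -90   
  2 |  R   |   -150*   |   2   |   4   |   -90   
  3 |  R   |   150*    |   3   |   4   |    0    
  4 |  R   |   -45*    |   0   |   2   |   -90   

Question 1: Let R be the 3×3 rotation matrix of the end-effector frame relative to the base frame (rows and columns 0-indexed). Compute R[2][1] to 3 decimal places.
End-effector y-axis (col 1 of R) = (-0.0000,0.5000,-0.8660)
R[2][1] = -0.8660

-0.866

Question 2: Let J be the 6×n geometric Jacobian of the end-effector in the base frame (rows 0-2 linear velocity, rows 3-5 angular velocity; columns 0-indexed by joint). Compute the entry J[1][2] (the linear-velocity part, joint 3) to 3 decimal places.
axis z_2 = (0.0000,-0.5000,0.8660); lever o_n−o_2 = (-3.9319,-4.9483,0.6072)
cross product → J_v[:, 2] = (3.9817,-3.4051,-1.9659)
J_ω[:, 2] = z_2
entry J[1][2] = -3.4051

-3.405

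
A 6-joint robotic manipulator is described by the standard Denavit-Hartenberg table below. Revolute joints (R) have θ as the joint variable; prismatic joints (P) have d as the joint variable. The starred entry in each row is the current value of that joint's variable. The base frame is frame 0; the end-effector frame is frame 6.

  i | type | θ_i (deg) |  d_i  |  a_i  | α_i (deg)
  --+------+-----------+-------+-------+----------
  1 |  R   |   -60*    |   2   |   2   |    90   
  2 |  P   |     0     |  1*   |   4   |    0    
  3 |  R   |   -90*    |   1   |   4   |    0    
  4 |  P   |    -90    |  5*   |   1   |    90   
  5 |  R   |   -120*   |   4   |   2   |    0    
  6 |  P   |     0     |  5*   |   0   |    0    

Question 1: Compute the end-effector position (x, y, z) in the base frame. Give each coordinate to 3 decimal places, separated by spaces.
after link 1: o_1 = (1.0000, -1.7321, 2.0000)
after link 2: o_2 = (2.1340, -5.6962, 2.0000)
after link 3: o_3 = (1.2679, -6.1962, -2.0000)
after link 4: o_4 = (-3.5622, -7.8301, -2.0000)
after link 5: o_5 = (-1.5622, -7.8301, 2.0000)
after link 6: o_6 = (-1.5622, -7.8301, 7.0000)

-1.562 -7.830 7.000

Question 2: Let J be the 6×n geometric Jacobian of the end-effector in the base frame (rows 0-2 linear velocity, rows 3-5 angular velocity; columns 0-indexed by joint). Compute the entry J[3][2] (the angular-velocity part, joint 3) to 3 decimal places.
axis z_2 = (-0.8660,-0.5000,0.0000); lever o_n−o_2 = (-3.6962,-2.1340,5.0000)
cross product → J_v[:, 2] = (-2.5000,4.3301,-0.0000)
J_ω[:, 2] = z_2
entry J[3][2] = -0.8660

-0.866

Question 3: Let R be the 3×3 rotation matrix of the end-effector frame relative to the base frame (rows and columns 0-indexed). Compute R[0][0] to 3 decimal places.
1.000

End-effector x-axis (col 0 of R) = (1.0000,0.0000,0.0000)
R[0][0] = 1.0000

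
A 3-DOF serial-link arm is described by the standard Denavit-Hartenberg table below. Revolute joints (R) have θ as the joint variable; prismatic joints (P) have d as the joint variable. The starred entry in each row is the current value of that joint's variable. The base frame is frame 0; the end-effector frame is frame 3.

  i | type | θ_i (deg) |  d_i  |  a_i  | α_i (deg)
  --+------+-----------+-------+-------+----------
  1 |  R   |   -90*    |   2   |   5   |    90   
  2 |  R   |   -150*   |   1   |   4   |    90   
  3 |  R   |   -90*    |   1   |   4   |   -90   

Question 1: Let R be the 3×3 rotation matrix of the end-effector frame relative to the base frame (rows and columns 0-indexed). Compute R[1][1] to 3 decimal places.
-0.500

End-effector y-axis (col 1 of R) = (0.0000,-0.5000,-0.8660)
R[1][1] = -0.5000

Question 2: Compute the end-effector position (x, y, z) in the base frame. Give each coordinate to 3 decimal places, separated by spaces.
3.000 -1.036 0.866

after link 1: o_1 = (0.0000, -5.0000, 2.0000)
after link 2: o_2 = (-1.0000, -1.5359, 0.0000)
after link 3: o_3 = (3.0000, -1.0359, 0.8660)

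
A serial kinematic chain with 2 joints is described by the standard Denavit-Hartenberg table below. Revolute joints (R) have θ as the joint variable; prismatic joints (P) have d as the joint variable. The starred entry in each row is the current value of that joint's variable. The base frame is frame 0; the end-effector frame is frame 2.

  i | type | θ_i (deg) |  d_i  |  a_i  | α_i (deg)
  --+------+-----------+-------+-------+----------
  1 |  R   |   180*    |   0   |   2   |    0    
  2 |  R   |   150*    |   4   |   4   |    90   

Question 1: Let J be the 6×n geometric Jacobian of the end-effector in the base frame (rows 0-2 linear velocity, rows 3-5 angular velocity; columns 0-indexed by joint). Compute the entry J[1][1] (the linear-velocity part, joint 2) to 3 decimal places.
3.464

axis z_1 = (0.0000,0.0000,1.0000); lever o_n−o_1 = (3.4641,-2.0000,4.0000)
cross product → J_v[:, 1] = (2.0000,3.4641,-0.0000)
J_ω[:, 1] = z_1
entry J[1][1] = 3.4641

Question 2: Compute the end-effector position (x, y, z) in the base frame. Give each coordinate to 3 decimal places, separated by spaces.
1.464 -2.000 4.000

after link 1: o_1 = (-2.0000, 0.0000, 0.0000)
after link 2: o_2 = (1.4641, -2.0000, 4.0000)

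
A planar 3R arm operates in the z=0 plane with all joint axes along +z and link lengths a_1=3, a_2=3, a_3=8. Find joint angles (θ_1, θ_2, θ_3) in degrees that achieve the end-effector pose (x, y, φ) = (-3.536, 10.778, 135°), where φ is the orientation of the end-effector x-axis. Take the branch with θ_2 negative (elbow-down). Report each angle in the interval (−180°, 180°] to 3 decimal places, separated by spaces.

wrist centre = target − a_3·(cos φ, sin φ) = (2.1209, 5.1211)
cos θ_2 = (30.7242−3²−3²)/(2·3·3) = 0.7069; θ_2 = -45.0169° (elbow-down)
β = atan2(5.1211,2.1209) = 67.5038°; ψ = atan2(-2.1219,5.1207) = -22.5085°
θ_1 = β − ψ = 90.0122°
θ_3 = φ − θ_1 − θ_2 = 90.0047° (wrapped to (-180°,180°])

90.012 -45.017 90.005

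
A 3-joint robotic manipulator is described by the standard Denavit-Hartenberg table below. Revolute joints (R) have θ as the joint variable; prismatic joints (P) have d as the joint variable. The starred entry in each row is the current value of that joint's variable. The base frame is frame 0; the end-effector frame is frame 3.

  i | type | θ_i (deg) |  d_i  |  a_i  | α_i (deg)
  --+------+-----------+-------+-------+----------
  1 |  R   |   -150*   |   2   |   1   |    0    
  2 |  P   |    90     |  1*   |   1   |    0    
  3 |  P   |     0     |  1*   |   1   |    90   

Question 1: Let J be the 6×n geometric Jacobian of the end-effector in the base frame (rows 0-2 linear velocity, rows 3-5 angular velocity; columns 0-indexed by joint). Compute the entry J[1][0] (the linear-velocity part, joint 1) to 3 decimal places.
axis z_0 = ẑ; lever o_n−o_0 = (0.1340,-2.2321,4.0000)
cross product → J_v[:, 0] = (2.2321,0.1340,-0.0000)
J_ω[:, 0] = z_0
entry J[1][0] = 0.1340

0.134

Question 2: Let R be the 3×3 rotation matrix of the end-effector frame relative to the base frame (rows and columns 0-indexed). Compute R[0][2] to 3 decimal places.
-0.866

End-effector z-axis (col 2 of R) = (-0.8660,-0.5000,0.0000)
R[0][2] = -0.8660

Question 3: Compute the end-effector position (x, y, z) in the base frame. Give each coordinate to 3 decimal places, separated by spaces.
after link 1: o_1 = (-0.8660, -0.5000, 2.0000)
after link 2: o_2 = (-0.3660, -1.3660, 3.0000)
after link 3: o_3 = (0.1340, -2.2321, 4.0000)

0.134 -2.232 4.000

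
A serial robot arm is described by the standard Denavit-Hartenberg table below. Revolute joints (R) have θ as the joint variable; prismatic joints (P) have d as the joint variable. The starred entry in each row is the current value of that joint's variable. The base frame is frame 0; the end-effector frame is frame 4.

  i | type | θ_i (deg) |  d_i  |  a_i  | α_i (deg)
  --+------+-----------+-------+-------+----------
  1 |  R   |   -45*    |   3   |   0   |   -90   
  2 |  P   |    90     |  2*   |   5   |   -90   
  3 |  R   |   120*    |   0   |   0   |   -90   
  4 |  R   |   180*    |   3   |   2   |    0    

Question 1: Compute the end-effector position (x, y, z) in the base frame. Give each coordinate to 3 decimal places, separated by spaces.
3.700 3.700 -0.402

after link 1: o_1 = (0.0000, 0.0000, 3.0000)
after link 2: o_2 = (1.4142, 1.4142, -2.0000)
after link 3: o_3 = (1.4142, 1.4142, -2.0000)
after link 4: o_4 = (3.6996, 3.6996, -0.4019)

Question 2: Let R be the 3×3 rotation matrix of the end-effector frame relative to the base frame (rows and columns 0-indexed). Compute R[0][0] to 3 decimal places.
0.612

End-effector x-axis (col 0 of R) = (0.6124,0.6124,-0.5000)
R[0][0] = 0.6124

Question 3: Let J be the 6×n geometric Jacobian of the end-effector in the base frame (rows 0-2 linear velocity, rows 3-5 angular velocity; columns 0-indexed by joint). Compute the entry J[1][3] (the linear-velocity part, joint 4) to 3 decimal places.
axis z_3 = (0.3536,0.3536,0.8660); lever o_n−o_3 = (2.2854,2.2854,1.5981)
cross product → J_v[:, 3] = (-1.4142,1.4142,-0.0000)
J_ω[:, 3] = z_3
entry J[1][3] = 1.4142

1.414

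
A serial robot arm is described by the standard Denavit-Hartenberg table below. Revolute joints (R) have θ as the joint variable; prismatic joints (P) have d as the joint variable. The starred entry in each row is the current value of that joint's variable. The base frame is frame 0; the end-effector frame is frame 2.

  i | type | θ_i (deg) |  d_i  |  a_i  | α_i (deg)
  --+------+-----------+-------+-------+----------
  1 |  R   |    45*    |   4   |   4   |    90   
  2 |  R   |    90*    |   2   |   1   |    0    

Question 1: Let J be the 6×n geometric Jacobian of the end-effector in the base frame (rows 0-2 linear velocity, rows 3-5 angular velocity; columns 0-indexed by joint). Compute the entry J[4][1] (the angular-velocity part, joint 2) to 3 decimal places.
-0.707

axis z_1 = (0.7071,-0.7071,0.0000); lever o_n−o_1 = (1.4142,-1.4142,1.0000)
cross product → J_v[:, 1] = (-0.7071,-0.7071,0.0000)
J_ω[:, 1] = z_1
entry J[4][1] = -0.7071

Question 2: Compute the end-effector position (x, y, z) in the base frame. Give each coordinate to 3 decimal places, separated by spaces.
after link 1: o_1 = (2.8284, 2.8284, 4.0000)
after link 2: o_2 = (4.2426, 1.4142, 5.0000)

4.243 1.414 5.000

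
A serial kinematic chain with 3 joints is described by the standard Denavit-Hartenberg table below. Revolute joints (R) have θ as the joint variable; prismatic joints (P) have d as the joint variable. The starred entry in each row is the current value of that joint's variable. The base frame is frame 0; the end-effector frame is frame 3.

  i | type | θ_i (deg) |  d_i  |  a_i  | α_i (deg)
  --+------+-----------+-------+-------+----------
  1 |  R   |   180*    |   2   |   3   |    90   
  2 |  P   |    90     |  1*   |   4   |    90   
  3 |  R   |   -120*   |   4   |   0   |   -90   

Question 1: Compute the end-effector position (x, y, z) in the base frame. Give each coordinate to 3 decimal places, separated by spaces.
after link 1: o_1 = (-3.0000, 0.0000, 2.0000)
after link 2: o_2 = (-3.0000, 1.0000, 6.0000)
after link 3: o_3 = (-7.0000, 1.0000, 6.0000)

-7.000 1.000 6.000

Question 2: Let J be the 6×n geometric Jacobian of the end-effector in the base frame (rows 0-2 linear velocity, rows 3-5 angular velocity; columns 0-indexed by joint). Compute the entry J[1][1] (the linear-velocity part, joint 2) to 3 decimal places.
prismatic axis z_1 = (0.0000,1.0000,0.0000)
J_v[:, 1] = z_1; J_ω[:, 1] = (0,0,0)
entry J[1][1] = 1.0000

1.000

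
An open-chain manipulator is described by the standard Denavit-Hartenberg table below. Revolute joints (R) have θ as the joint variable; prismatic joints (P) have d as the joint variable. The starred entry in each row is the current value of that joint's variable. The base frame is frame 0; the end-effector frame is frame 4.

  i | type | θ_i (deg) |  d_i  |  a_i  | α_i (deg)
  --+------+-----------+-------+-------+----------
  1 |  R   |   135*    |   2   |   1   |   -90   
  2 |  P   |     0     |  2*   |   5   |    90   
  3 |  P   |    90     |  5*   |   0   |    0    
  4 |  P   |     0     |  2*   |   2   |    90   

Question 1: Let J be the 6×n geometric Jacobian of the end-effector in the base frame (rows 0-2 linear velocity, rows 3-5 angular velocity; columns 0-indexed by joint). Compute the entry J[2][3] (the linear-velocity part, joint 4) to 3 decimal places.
1.000

prismatic axis z_3 = (0.0000,0.0000,1.0000)
J_v[:, 3] = z_3; J_ω[:, 3] = (0,0,0)
entry J[2][3] = 1.0000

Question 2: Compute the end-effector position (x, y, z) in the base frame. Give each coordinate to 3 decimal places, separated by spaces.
-7.071 1.414 9.000

after link 1: o_1 = (-0.7071, 0.7071, 2.0000)
after link 2: o_2 = (-5.6569, 2.8284, 2.0000)
after link 3: o_3 = (-5.6569, 2.8284, 7.0000)
after link 4: o_4 = (-7.0711, 1.4142, 9.0000)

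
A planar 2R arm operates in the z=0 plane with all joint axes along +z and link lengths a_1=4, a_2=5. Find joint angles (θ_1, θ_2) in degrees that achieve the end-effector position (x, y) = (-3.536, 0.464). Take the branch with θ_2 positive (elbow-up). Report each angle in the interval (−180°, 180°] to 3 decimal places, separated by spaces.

cos θ_2 = (12.7186−4²−5²)/(2·4·5) = -0.7070; θ_2 = 134.9942° (elbow-up)
β = atan2(0.4640,-3.5360) = 172.5243°; ψ = atan2(3.5359,0.4648) = 82.5109°
θ_1 = β − ψ = 90.0134°

90.013 134.994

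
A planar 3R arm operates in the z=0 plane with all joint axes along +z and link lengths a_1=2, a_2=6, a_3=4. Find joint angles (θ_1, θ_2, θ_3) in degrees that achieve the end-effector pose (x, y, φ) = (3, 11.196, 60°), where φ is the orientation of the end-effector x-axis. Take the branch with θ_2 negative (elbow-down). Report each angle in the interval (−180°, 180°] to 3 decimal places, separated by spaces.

105.270 -30.011 -15.259

wrist centre = target − a_3·(cos φ, sin φ) = (1.0000, 7.7319)
cos θ_2 = (60.7823−2²−6²)/(2·2·6) = 0.8659; θ_2 = -30.0113° (elbow-down)
β = atan2(7.7319,1.0000) = 82.6306°; ψ = atan2(-3.0010,7.1956) = -22.6393°
θ_1 = β − ψ = 105.2699°
θ_3 = φ − θ_1 − θ_2 = -15.2587° (wrapped to (-180°,180°])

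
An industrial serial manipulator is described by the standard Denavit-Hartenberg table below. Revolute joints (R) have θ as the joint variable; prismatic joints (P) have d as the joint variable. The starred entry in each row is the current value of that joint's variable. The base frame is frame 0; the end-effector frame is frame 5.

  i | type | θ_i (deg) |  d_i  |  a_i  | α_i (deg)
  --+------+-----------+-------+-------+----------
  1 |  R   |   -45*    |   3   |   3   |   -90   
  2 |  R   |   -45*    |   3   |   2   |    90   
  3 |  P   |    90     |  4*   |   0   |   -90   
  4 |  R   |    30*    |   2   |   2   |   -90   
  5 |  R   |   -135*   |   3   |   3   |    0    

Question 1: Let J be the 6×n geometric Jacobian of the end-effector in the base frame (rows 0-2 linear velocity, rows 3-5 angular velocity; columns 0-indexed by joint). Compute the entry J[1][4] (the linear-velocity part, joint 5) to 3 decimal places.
axis z_4 = (0.0795,-0.7866,-0.6124); lever o_n−o_4 = (-2.6517,-2.0677,-2.5871)
cross product → J_v[:, 4] = (0.7687,1.8294,-2.2500)
J_ω[:, 4] = z_4
entry J[1][4] = 1.8294

1.829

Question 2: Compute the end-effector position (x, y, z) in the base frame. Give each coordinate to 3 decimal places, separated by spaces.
after link 1: o_1 = (2.1213, -2.1213, 3.0000)
after link 2: o_2 = (5.2426, -1.0000, 4.4142)
after link 3: o_3 = (3.2426, 1.0000, 7.2426)
after link 4: o_4 = (3.9674, 2.7247, 5.1213)
after link 5: o_5 = (1.3157, 0.6570, 2.5342)

1.316 0.657 2.534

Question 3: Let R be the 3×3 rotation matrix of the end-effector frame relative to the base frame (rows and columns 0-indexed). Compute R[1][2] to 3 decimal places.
-0.787

End-effector z-axis (col 2 of R) = (0.0795,-0.7866,-0.6124)
R[1][2] = -0.7866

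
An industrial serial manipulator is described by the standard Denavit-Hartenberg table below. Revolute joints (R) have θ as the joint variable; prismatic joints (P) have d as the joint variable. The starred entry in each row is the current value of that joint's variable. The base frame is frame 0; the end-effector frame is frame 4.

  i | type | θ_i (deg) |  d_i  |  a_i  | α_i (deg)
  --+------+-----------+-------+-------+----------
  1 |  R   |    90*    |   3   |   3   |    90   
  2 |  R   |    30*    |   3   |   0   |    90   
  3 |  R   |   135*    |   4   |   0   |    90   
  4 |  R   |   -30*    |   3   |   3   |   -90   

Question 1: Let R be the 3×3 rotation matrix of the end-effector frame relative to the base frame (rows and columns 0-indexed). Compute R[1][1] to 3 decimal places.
-0.612

End-effector y-axis (col 1 of R) = (-0.7071,-0.6124,-0.3536)
R[1][1] = -0.6124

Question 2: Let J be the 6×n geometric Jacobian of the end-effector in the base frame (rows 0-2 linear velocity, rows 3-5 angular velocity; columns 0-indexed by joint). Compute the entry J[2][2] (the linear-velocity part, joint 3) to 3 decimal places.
axis z_2 = (0.0000,0.5000,-0.8660); lever o_n−o_2 = (3.9584,1.4961,-2.0230)
cross product → J_v[:, 2] = (0.2842,-3.4281,-1.9792)
J_ω[:, 2] = z_2
entry J[2][2] = -1.9792

-1.979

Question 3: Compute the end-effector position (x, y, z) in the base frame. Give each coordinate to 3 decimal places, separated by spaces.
6.958 4.496 0.977

after link 1: o_1 = (0.0000, 3.0000, 3.0000)
after link 2: o_2 = (3.0000, 3.0000, 3.0000)
after link 3: o_3 = (3.0000, 5.0000, -0.4641)
after link 4: o_4 = (6.9584, 4.4961, 0.9770)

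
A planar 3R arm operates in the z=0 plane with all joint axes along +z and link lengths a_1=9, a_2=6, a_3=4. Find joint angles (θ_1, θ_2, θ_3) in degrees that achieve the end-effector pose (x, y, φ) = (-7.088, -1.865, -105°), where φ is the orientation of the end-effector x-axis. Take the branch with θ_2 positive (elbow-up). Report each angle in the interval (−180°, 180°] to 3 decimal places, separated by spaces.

wrist centre = target − a_3·(cos φ, sin φ) = (-6.0527, 1.9987)
cos θ_2 = (40.6303−9²−6²)/(2·9·6) = -0.7071; θ_2 = 135.0016° (elbow-up)
β = atan2(1.9987,-6.0527) = 161.7260°; ψ = atan2(4.2425,4.7572) = 41.7267°
θ_1 = β − ψ = 119.9993°
θ_3 = φ − θ_1 − θ_2 = -0.0009° (wrapped to (-180°,180°])

119.999 135.002 -0.001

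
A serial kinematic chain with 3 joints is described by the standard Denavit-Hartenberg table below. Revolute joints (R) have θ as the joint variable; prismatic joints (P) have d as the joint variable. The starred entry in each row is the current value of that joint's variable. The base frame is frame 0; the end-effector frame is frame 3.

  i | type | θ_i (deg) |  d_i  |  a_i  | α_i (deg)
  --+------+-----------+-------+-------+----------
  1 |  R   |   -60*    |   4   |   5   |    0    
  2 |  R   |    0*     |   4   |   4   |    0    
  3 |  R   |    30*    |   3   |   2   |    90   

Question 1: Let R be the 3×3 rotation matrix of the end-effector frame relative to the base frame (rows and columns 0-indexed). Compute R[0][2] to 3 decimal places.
End-effector z-axis (col 2 of R) = (-0.5000,-0.8660,0.0000)
R[0][2] = -0.5000

-0.500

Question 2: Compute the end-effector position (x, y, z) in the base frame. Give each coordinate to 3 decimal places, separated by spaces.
6.232 -8.794 11.000

after link 1: o_1 = (2.5000, -4.3301, 4.0000)
after link 2: o_2 = (4.5000, -7.7942, 8.0000)
after link 3: o_3 = (6.2321, -8.7942, 11.0000)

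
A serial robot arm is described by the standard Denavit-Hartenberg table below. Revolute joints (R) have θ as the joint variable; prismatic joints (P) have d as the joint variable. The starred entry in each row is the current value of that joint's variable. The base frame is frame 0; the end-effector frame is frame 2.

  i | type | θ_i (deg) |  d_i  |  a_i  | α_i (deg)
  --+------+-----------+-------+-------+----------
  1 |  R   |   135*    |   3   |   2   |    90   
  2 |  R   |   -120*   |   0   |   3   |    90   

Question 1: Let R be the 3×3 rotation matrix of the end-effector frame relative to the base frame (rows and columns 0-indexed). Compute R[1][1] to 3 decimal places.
0.707

End-effector y-axis (col 1 of R) = (0.7071,0.7071,0.0000)
R[1][1] = 0.7071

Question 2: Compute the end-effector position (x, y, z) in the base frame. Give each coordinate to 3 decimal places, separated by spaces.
-0.354 0.354 0.402

after link 1: o_1 = (-1.4142, 1.4142, 3.0000)
after link 2: o_2 = (-0.3536, 0.3536, 0.4019)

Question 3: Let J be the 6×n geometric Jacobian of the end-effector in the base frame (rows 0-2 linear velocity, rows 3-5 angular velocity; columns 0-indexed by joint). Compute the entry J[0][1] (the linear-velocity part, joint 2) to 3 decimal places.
axis z_1 = (0.7071,0.7071,0.0000); lever o_n−o_1 = (1.0607,-1.0607,-2.5981)
cross product → J_v[:, 1] = (-1.8371,1.8371,-1.5000)
J_ω[:, 1] = z_1
entry J[0][1] = -1.8371

-1.837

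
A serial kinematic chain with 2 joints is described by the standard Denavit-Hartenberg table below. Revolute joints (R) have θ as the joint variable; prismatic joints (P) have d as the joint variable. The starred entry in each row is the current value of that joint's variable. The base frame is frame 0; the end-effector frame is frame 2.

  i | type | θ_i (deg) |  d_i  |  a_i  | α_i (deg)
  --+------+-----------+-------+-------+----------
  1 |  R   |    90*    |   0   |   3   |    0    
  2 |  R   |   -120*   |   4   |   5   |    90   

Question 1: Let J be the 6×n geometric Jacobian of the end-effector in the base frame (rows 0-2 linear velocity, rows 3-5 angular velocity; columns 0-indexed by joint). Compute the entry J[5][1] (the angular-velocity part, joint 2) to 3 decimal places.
axis z_1 = (0.0000,0.0000,1.0000); lever o_n−o_1 = (4.3301,-2.5000,4.0000)
cross product → J_v[:, 1] = (2.5000,4.3301,-0.0000)
J_ω[:, 1] = z_1
entry J[5][1] = 1.0000

1.000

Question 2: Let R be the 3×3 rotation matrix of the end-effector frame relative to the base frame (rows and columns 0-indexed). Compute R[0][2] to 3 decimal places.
End-effector z-axis (col 2 of R) = (-0.5000,-0.8660,0.0000)
R[0][2] = -0.5000

-0.500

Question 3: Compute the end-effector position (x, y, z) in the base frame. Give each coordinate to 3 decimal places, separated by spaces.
after link 1: o_1 = (0.0000, 3.0000, 0.0000)
after link 2: o_2 = (4.3301, 0.5000, 4.0000)

4.330 0.500 4.000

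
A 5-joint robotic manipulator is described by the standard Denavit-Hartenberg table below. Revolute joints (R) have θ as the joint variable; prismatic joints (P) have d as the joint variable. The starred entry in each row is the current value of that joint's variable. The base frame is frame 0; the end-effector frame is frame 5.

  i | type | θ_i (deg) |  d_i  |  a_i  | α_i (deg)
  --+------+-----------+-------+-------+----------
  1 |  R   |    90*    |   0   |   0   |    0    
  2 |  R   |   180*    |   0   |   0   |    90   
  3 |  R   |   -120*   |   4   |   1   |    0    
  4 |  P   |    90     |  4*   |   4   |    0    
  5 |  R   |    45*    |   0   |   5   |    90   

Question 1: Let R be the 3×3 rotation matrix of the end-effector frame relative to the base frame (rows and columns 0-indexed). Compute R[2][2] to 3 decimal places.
-0.966

End-effector z-axis (col 2 of R) = (-0.0000,-0.2588,-0.9659)
R[2][2] = -0.9659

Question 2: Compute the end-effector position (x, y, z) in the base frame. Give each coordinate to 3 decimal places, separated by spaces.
after link 1: o_1 = (0.0000, 0.0000, 0.0000)
after link 2: o_2 = (0.0000, 0.0000, 0.0000)
after link 3: o_3 = (-4.0000, 0.5000, -0.8660)
after link 4: o_4 = (-8.0000, -2.9641, -2.8660)
after link 5: o_5 = (-8.0000, -7.7937, -1.5719)

-8.000 -7.794 -1.572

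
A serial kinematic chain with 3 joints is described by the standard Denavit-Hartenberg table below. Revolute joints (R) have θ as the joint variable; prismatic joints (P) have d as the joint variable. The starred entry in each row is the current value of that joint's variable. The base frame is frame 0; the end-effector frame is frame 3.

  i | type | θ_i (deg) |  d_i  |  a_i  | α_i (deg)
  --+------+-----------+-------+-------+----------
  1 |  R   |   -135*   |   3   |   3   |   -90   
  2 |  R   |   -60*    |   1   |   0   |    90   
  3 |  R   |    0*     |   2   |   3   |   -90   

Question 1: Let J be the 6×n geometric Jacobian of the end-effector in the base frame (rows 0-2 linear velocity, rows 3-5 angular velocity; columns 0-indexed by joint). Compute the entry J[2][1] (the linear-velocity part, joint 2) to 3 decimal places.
axis z_1 = (0.7071,-0.7071,0.0000); lever o_n−o_1 = (0.8712,-0.5430,3.5981)
cross product → J_v[:, 1] = (-2.5442,-2.5442,0.2321)
J_ω[:, 1] = z_1
entry J[2][1] = 0.2321

0.232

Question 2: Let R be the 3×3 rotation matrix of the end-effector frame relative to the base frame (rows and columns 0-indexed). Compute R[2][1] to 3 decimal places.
-0.500

End-effector y-axis (col 1 of R) = (-0.6124,-0.6124,-0.5000)
R[2][1] = -0.5000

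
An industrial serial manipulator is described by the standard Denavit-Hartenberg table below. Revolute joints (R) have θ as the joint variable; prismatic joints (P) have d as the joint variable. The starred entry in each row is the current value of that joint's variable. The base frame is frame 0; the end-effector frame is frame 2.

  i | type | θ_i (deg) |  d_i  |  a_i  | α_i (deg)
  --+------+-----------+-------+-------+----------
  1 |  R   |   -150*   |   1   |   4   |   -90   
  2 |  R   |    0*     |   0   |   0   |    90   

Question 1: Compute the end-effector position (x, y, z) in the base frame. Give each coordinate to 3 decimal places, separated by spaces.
after link 1: o_1 = (-3.4641, -2.0000, 1.0000)
after link 2: o_2 = (-3.4641, -2.0000, 1.0000)

-3.464 -2.000 1.000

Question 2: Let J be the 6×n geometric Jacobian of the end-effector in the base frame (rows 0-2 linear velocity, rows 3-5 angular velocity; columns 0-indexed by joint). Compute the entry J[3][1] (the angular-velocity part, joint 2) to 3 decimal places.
0.500

axis z_1 = (0.5000,-0.8660,0.0000); lever o_n−o_1 = (0.0000,0.0000,0.0000)
cross product → J_v[:, 1] = (-0.0000,0.0000,0.0000)
J_ω[:, 1] = z_1
entry J[3][1] = 0.5000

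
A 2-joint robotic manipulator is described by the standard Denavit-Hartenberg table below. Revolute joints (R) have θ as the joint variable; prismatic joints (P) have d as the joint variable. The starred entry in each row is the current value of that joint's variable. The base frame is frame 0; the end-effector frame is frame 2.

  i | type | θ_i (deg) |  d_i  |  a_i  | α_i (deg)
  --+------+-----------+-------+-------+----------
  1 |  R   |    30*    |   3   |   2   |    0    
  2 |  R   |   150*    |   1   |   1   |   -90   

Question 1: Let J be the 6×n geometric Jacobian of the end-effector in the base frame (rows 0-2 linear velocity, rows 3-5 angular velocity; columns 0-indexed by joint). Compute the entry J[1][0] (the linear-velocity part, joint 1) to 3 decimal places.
axis z_0 = ẑ; lever o_n−o_0 = (0.7321,1.0000,4.0000)
cross product → J_v[:, 0] = (-1.0000,0.7321,0.0000)
J_ω[:, 0] = z_0
entry J[1][0] = 0.7321

0.732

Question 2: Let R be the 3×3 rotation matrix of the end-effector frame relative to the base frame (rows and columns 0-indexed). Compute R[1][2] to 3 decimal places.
-1.000

End-effector z-axis (col 2 of R) = (0.0000,-1.0000,0.0000)
R[1][2] = -1.0000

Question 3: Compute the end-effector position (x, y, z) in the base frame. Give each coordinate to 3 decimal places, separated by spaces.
0.732 1.000 4.000

after link 1: o_1 = (1.7321, 1.0000, 3.0000)
after link 2: o_2 = (0.7321, 1.0000, 4.0000)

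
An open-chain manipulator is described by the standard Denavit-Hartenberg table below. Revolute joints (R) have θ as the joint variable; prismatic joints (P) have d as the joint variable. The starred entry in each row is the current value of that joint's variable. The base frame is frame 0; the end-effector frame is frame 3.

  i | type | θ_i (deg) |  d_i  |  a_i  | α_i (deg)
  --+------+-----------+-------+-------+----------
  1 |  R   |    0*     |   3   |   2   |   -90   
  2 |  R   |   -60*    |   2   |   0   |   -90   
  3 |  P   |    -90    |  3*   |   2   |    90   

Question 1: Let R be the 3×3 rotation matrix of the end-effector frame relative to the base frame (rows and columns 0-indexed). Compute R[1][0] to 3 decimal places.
End-effector x-axis (col 0 of R) = (-0.0000,1.0000,0.0000)
R[1][0] = 1.0000

1.000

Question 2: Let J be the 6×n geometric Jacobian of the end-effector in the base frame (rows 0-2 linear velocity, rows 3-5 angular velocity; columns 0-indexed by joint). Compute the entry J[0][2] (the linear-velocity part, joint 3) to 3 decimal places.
prismatic axis z_2 = (0.8660,0.0000,-0.5000)
J_v[:, 2] = z_2; J_ω[:, 2] = (0,0,0)
entry J[0][2] = 0.8660

0.866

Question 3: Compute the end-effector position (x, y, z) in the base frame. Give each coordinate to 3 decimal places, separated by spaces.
4.598 4.000 1.500

after link 1: o_1 = (2.0000, 0.0000, 3.0000)
after link 2: o_2 = (2.0000, 2.0000, 3.0000)
after link 3: o_3 = (4.5981, 4.0000, 1.5000)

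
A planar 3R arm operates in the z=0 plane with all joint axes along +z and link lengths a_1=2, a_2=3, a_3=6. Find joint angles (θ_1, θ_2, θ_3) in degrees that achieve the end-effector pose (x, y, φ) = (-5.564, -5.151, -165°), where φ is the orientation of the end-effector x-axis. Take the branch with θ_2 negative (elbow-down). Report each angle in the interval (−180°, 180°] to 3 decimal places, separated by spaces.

wrist centre = target − a_3·(cos φ, sin φ) = (0.2316, -3.5981)
cos θ_2 = (12.9998−2²−3²)/(2·2·3) = -0.0000; θ_2 = -90.0008° (elbow-down)
β = atan2(-3.5981,0.2316) = -86.3178°; ψ = atan2(-3.0000,2.0000) = -56.3105°
θ_1 = β − ψ = -30.0073°
θ_3 = φ − θ_1 − θ_2 = -44.9919° (wrapped to (-180°,180°])

-30.007 -90.001 -44.992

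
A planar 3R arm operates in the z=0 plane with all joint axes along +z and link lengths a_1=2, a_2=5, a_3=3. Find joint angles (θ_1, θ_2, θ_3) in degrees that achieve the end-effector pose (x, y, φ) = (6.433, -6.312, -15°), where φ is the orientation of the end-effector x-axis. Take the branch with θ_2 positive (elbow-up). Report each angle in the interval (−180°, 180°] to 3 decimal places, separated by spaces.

-90.009 45.009 30.000

wrist centre = target − a_3·(cos φ, sin φ) = (3.5352, -5.5355)
cos θ_2 = (43.1400−2²−5²)/(2·2·5) = 0.7070; θ_2 = 45.0085° (elbow-up)
β = atan2(-5.5355,3.5352) = -57.4360°; ψ = atan2(3.5361,5.5350) = 32.5726°
θ_1 = β − ψ = -90.0087°
θ_3 = φ − θ_1 − θ_2 = 30.0001° (wrapped to (-180°,180°])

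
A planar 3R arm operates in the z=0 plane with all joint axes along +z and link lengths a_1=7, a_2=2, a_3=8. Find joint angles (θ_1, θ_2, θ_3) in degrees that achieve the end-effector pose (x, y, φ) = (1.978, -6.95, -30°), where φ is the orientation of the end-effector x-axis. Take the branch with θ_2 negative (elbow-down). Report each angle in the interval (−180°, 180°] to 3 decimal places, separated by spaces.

-134.997 -134.983 -120.020

wrist centre = target − a_3·(cos φ, sin φ) = (-4.9502, -2.9500)
cos θ_2 = (33.2070−7²−2²)/(2·7·2) = -0.7069; θ_2 = -134.9826° (elbow-down)
β = atan2(-2.9500,-4.9502) = -149.2078°; ψ = atan2(-1.4146,5.5862) = -14.2107°
θ_1 = β − ψ = -134.9971°
θ_3 = φ − θ_1 − θ_2 = -120.0203° (wrapped to (-180°,180°])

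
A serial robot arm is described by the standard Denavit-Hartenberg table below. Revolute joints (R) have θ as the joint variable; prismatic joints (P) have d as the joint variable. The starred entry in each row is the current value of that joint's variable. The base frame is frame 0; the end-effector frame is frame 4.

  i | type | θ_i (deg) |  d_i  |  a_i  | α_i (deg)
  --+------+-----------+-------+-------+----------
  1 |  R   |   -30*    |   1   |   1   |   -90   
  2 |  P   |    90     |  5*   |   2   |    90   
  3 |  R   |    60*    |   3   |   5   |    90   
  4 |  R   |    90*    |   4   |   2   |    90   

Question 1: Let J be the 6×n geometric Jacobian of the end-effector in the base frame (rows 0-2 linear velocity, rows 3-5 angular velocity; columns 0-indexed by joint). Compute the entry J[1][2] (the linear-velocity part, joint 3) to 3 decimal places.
5.165

axis z_2 = (0.8660,-0.5000,0.0000); lever o_n−o_2 = (5.4952,-0.4821,-5.9641)
cross product → J_v[:, 2] = (2.9821,5.1651,2.3301)
J_ω[:, 2] = z_2
entry J[1][2] = 5.1651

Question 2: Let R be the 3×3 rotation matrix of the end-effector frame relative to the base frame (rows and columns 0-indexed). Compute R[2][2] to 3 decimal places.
-0.500

End-effector z-axis (col 2 of R) = (0.4330,0.7500,-0.5000)
R[2][2] = -0.5000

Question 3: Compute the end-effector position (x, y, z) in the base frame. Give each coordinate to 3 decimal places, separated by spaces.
8.861 3.348 -6.964

after link 1: o_1 = (0.8660, -0.5000, 1.0000)
after link 2: o_2 = (3.3660, 3.8301, -1.0000)
after link 3: o_3 = (8.1292, 6.0801, -3.5000)
after link 4: o_4 = (8.8612, 3.3481, -6.9641)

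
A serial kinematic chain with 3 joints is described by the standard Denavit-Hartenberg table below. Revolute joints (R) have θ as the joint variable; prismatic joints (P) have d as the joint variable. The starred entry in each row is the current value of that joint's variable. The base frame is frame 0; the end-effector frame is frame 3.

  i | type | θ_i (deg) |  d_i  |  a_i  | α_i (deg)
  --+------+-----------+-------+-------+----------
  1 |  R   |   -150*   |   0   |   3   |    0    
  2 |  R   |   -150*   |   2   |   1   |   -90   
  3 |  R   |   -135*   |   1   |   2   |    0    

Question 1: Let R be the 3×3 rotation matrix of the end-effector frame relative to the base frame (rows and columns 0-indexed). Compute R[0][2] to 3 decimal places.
End-effector z-axis (col 2 of R) = (-0.8660,0.5000,0.0000)
R[0][2] = -0.8660

-0.866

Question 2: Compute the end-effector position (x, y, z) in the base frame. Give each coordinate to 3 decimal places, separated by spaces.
after link 1: o_1 = (-2.5981, -1.5000, 0.0000)
after link 2: o_2 = (-2.0981, -0.6340, 2.0000)
after link 3: o_3 = (-3.6712, -1.3587, 3.4142)

-3.671 -1.359 3.414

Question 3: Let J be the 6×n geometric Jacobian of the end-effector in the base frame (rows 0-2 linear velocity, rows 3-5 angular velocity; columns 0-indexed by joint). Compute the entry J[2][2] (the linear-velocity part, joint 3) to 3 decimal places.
axis z_2 = (-0.8660,0.5000,0.0000); lever o_n−o_2 = (-1.5731,-0.7247,1.4142)
cross product → J_v[:, 2] = (0.7071,1.2247,1.4142)
J_ω[:, 2] = z_2
entry J[2][2] = 1.4142

1.414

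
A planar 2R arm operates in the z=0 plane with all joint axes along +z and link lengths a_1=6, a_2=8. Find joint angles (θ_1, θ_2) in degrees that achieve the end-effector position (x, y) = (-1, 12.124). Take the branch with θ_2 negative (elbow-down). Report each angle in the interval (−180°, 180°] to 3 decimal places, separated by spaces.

129.434 -60.006

cos θ_2 = (147.9914−6²−8²)/(2·6·8) = 0.4999; θ_2 = -60.0059° (elbow-down)
β = atan2(12.1240,-1.0000) = 94.7151°; ψ = atan2(-6.9286,9.9993) = -34.7185°
θ_1 = β − ψ = 129.4337°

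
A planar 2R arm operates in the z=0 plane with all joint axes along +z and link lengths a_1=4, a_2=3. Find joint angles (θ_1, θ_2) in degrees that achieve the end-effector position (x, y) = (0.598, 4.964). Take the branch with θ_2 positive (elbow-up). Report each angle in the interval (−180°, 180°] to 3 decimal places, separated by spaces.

46.260 90.003

cos θ_2 = (24.9989−4²−3²)/(2·4·3) = -0.0000; θ_2 = 90.0026° (elbow-up)
β = atan2(4.9640,0.5980) = 83.1308°; ψ = atan2(3.0000,3.9999) = 36.8708°
θ_1 = β − ψ = 46.2600°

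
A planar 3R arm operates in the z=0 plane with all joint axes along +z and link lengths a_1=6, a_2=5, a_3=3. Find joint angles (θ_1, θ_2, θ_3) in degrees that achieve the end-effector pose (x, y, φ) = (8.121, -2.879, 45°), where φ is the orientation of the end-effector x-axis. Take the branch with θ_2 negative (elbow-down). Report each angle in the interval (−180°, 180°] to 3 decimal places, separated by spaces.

-0.003 -90.001 135.004

wrist centre = target − a_3·(cos φ, sin φ) = (5.9997, -5.0003)
cos θ_2 = (60.9994−6²−5²)/(2·6·5) = -0.0000; θ_2 = -90.0006° (elbow-down)
β = atan2(-5.0003,5.9997) = -39.8089°; ψ = atan2(-5.0000,5.9999) = -39.8058°
θ_1 = β − ψ = -0.0031°
θ_3 = φ − θ_1 − θ_2 = 135.0037° (wrapped to (-180°,180°])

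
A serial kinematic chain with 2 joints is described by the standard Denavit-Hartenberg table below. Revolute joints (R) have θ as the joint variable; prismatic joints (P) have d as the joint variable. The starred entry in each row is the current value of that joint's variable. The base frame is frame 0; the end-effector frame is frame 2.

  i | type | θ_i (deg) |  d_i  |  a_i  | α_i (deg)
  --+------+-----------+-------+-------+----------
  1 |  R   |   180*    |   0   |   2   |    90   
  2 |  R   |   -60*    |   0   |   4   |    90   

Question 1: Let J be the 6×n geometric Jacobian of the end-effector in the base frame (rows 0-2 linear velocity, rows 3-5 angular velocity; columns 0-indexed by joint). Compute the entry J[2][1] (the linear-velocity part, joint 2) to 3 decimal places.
2.000

axis z_1 = (0.0000,1.0000,0.0000); lever o_n−o_1 = (-2.0000,0.0000,-3.4641)
cross product → J_v[:, 1] = (-3.4641,0.0000,2.0000)
J_ω[:, 1] = z_1
entry J[2][1] = 2.0000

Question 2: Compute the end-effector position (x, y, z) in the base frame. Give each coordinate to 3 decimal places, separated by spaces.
-4.000 0.000 -3.464

after link 1: o_1 = (-2.0000, 0.0000, 0.0000)
after link 2: o_2 = (-4.0000, 0.0000, -3.4641)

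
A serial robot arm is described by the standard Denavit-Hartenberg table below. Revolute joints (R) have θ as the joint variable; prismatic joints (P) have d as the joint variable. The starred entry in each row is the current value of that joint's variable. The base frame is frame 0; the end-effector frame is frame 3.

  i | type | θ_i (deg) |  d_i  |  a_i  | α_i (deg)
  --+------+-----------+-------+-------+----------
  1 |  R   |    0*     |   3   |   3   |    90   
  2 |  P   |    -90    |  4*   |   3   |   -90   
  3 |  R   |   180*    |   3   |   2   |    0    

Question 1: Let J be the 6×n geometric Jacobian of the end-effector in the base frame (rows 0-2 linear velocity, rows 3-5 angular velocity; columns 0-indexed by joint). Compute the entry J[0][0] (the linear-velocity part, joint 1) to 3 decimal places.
axis z_0 = ẑ; lever o_n−o_0 = (6.0000,-4.0000,2.0000)
cross product → J_v[:, 0] = (4.0000,6.0000,-0.0000)
J_ω[:, 0] = z_0
entry J[0][0] = 4.0000

4.000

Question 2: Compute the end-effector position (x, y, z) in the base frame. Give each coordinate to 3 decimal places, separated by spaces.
after link 1: o_1 = (3.0000, 0.0000, 3.0000)
after link 2: o_2 = (3.0000, -4.0000, 0.0000)
after link 3: o_3 = (6.0000, -4.0000, 2.0000)

6.000 -4.000 2.000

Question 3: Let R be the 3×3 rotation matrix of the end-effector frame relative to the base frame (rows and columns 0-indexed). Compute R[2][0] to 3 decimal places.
End-effector x-axis (col 0 of R) = (-0.0000,0.0000,1.0000)
R[2][0] = 1.0000

1.000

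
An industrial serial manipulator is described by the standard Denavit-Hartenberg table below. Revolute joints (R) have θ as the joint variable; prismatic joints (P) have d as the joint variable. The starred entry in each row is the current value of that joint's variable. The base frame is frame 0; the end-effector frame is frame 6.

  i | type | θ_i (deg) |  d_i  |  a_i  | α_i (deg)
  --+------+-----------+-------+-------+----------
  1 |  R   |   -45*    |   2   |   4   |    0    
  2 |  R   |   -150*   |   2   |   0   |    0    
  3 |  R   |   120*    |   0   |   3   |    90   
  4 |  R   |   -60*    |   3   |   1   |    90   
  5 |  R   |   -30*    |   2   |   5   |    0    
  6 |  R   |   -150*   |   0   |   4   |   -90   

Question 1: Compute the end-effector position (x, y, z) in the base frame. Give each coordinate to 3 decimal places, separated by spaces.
2.846 -4.825 1.848

after link 1: o_1 = (2.8284, -2.8284, 2.0000)
after link 2: o_2 = (2.8284, -2.8284, 4.0000)
after link 3: o_3 = (3.6049, -5.7262, 4.0000)
after link 4: o_4 = (0.8365, -6.9856, 3.1340)
after link 5: o_5 = (3.3634, -6.7568, -1.6160)
after link 6: o_6 = (2.8458, -4.8250, 1.8481)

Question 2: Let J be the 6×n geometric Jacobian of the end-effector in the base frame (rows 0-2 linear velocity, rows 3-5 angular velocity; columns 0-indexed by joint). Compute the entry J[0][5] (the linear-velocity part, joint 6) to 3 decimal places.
axis z_5 = (-0.2241,0.8365,-0.5000); lever o_n−o_5 = (-0.5176,1.9319,3.4641)
cross product → J_v[:, 5] = (3.8637,1.0353,-0.0000)
J_ω[:, 5] = z_5
entry J[0][5] = 3.8637

3.864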